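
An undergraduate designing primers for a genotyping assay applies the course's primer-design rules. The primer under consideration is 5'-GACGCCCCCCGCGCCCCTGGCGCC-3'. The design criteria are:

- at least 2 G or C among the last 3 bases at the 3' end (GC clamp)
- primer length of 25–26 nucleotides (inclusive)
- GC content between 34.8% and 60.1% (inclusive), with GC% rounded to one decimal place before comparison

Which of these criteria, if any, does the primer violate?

Fails: length, GC content.

Base counts: A=1, T=1, G=7, C=15 (length 24).
GC clamp: 3' end GCC has 3 G/C ✓
length: length 24, outside 25–26 ✗
GC content: GC 22/24 = 91.7%, outside 34.8–60.1% ✗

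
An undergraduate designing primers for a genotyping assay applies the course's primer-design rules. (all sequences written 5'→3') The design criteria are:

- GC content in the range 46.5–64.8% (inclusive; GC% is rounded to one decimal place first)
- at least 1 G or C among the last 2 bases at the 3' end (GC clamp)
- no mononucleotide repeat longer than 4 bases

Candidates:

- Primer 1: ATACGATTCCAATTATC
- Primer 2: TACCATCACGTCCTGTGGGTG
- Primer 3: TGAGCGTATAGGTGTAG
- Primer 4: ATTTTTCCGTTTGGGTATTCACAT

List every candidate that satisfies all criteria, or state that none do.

Primer 1 (17 nt, A=6 T=6 G=1 C=4): GC 5/17 = 29.4%, outside 46.5–64.8% ✗; 3' end TC has 1 G/C ✓; longest run = 2 ✓ — fails.
Primer 2 (21 nt, A=3 T=6 G=6 C=6): GC 12/21 = 57.1% ✓; 3' end TG has 1 G/C ✓; longest run = 3 ✓ — passes.
Primer 3 (17 nt, A=4 T=5 G=7 C=1): GC 8/17 = 47.1% ✓; 3' end AG has 1 G/C ✓; longest run = 2 ✓ — passes.
Primer 4 (24 nt, A=4 T=12 G=4 C=4): GC 8/24 = 33.3%, outside 46.5–64.8% ✗; 3' end AT has 0 G/C, need ≥1 ✗; longest run = 5, exceeds 4 ✗ — fails.

Primer 2 and Primer 3.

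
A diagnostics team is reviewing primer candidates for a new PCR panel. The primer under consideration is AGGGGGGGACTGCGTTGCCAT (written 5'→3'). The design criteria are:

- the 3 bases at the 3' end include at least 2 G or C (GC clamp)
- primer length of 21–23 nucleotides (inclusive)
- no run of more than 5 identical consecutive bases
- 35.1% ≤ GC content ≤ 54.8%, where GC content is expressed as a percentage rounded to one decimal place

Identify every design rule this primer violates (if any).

Base counts: A=3, T=4, G=10, C=4 (length 21).
GC clamp: 3' end CAT has 1 G/C, need ≥2 ✗
length: length 21 ✓
homopolymer run: longest run = 7, exceeds 5 ✗
GC content: GC 14/21 = 66.7%, outside 35.1–54.8% ✗

Fails: GC clamp, homopolymer run, GC content.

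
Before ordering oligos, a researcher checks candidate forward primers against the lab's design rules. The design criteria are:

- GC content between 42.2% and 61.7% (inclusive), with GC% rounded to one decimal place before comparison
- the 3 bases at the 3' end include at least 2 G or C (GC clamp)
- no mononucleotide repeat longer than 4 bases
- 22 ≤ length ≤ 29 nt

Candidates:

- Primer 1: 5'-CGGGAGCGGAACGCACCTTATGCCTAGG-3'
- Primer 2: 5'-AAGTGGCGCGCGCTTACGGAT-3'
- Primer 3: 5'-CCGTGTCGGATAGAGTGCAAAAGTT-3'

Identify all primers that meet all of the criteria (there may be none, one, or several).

None of the candidates satisfy all criteria.

Primer 1 (28 nt, A=6 T=4 G=10 C=8): GC 18/28 = 64.3%, outside 42.2–61.7% ✗; 3' end AGG has 2 G/C ✓; longest run = 3 ✓; length 28 ✓ — fails.
Primer 2 (21 nt, A=4 T=4 G=8 C=5): GC 13/21 = 61.9%, outside 42.2–61.7% ✗; 3' end GAT has 1 G/C, need ≥2 ✗; longest run = 2 ✓; length 21, outside 22–29 ✗ — fails.
Primer 3 (25 nt, A=7 T=6 G=8 C=4): GC 12/25 = 48.0% ✓; 3' end GTT has 1 G/C, need ≥2 ✗; longest run = 4 ✓; length 25 ✓ — fails.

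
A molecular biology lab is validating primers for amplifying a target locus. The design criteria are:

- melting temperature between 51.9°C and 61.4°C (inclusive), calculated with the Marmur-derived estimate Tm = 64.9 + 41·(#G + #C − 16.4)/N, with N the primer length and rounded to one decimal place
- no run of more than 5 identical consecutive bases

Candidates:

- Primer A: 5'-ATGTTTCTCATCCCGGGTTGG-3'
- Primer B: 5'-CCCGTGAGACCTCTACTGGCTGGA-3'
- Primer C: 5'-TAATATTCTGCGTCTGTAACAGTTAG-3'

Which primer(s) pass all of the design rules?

Primer A and Primer C.

Primer A (21 nt, A=2 T=8 G=6 C=5): Tm = 64.9 + 41·(11 − 16.4)/21 = 54.4°C ✓; longest run = 3 ✓ — passes.
Primer B (24 nt, A=4 T=5 G=7 C=8): Tm = 64.9 + 41·(15 − 16.4)/24 = 62.5°C, outside 51.9–61.4°C ✗; longest run = 3 ✓ — fails.
Primer C (26 nt, A=7 T=10 G=5 C=4): Tm = 64.9 + 41·(9 − 16.4)/26 = 53.2°C ✓; longest run = 2 ✓ — passes.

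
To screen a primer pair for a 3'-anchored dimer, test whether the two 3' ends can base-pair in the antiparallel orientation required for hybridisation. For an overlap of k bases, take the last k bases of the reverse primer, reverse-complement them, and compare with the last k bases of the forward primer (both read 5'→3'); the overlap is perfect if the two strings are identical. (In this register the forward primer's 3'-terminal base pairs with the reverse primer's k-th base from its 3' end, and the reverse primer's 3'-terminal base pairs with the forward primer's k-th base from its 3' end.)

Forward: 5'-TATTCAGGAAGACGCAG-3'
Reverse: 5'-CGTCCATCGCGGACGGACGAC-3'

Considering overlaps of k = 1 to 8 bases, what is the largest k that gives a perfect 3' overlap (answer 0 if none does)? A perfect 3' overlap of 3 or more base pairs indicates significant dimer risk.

Last 8 bases (5'→3') — forward …AGACGCAG, reverse …CGGACGAC.
Reverse complement of the reverse primer's last 8 bases: GTCGTCCG; its first k bases are the reverse complement of the reverse primer's last k bases, so a perfect k-base overlap needs the forward primer's last k bases to equal them.
Comparing (forward last k vs required): k=1: G vs G ✓; k=2: AG vs GT ✗; k=3: CAG vs GTC ✗; k=4: GCAG vs GTCG ✗; k=5: CGCAG vs GTCGT ✗; k=6: ACGCAG vs GTCGTC ✗; k=7: GACGCAG vs GTCGTCC ✗; k=8: AGACGCAG vs GTCGTCCG ✗.
Only k = 1 is perfect, so the longest perfect 3' overlap is 1.

Longest perfect overlap: 1 complementary base pair; below the dimer-risk threshold (threshold 3).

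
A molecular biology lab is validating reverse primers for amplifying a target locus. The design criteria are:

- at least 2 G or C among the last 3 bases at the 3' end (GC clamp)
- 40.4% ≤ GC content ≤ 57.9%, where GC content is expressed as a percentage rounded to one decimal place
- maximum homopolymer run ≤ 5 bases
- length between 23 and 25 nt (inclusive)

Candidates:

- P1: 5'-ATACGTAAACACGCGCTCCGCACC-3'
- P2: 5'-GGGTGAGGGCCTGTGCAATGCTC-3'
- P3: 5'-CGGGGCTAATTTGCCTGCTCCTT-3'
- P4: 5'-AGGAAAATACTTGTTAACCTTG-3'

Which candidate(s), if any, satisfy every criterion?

None of the candidates satisfy all criteria.

P1 (24 nt, A=7 T=3 G=4 C=10): 3' end ACC has 2 G/C ✓; GC 14/24 = 58.3%, outside 40.4–57.9% ✗; longest run = 3 ✓; length 24 ✓ — fails.
P2 (23 nt, A=3 T=5 G=10 C=5): 3' end CTC has 2 G/C ✓; GC 15/23 = 65.2%, outside 40.4–57.9% ✗; longest run = 3 ✓; length 23 ✓ — fails.
P3 (23 nt, A=2 T=8 G=6 C=7): 3' end CTT has 1 G/C, need ≥2 ✗; GC 13/23 = 56.5% ✓; longest run = 4 ✓; length 23 ✓ — fails.
P4 (22 nt, A=8 T=7 G=4 C=3): 3' end TTG has 1 G/C, need ≥2 ✗; GC 7/22 = 31.8%, outside 40.4–57.9% ✗; longest run = 4 ✓; length 22, outside 23–25 ✗ — fails.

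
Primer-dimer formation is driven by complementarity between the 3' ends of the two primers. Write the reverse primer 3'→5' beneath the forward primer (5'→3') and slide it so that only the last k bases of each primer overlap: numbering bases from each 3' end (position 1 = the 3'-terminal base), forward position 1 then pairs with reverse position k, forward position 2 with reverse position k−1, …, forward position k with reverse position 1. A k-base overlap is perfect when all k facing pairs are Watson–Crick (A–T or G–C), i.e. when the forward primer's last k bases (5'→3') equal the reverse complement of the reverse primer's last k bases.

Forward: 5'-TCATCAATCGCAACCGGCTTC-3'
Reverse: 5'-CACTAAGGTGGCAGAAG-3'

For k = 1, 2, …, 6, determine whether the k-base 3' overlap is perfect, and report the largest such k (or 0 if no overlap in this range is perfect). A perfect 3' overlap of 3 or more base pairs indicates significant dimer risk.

Last 6 bases (5'→3') — forward …GGCTTC, reverse …CAGAAG.
Reverse complement of the reverse primer's last 6 bases: CTTCTG; its first k bases are the reverse complement of the reverse primer's last k bases, so a perfect k-base overlap needs the forward primer's last k bases to equal them.
Comparing (forward last k vs required): k=1: C vs C ✓; k=2: TC vs CT ✗; k=3: TTC vs CTT ✗; k=4: CTTC vs CTTC ✓; k=5: GCTTC vs CTTCT ✗; k=6: GGCTTC vs CTTCTG ✗.
Perfect overlaps at k = 1, 4; the largest is 4.

Longest perfect overlap: 4 complementary base pairs; significant dimer risk (threshold 3).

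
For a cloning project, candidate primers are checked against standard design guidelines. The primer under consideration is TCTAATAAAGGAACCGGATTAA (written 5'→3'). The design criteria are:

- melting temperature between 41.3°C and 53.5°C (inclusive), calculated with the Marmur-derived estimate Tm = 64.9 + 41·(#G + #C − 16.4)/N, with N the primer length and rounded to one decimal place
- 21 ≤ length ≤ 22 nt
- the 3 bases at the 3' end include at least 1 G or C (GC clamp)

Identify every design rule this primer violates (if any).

Base counts: A=10, T=5, G=4, C=3 (length 22).
Tm: Tm = 64.9 + 41·(7 − 16.4)/22 = 47.4°C ✓
length: length 22 ✓
GC clamp: 3' end TAA has 0 G/C, need ≥1 ✗

Fails: GC clamp.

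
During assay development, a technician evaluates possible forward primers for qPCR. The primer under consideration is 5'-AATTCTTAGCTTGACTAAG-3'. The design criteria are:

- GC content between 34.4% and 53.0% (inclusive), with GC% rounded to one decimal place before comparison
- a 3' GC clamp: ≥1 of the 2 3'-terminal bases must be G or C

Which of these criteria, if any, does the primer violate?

Fails: GC content.

Base counts: A=6, T=7, G=3, C=3 (length 19).
GC content: GC 6/19 = 31.6%, outside 34.4–53.0% ✗
GC clamp: 3' end AG has 1 G/C ✓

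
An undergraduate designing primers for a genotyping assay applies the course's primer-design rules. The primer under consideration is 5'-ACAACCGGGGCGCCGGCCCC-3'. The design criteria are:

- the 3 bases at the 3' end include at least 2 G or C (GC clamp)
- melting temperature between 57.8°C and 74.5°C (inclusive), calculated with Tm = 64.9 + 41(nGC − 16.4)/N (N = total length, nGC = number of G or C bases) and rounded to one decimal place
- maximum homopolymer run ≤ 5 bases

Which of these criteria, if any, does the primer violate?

Meets all criteria.

Base counts: A=3, T=0, G=7, C=10 (length 20).
GC clamp: 3' end CCC has 3 G/C ✓
Tm: Tm = 64.9 + 41·(17 − 16.4)/20 = 66.1°C ✓
homopolymer run: longest run = 4 ✓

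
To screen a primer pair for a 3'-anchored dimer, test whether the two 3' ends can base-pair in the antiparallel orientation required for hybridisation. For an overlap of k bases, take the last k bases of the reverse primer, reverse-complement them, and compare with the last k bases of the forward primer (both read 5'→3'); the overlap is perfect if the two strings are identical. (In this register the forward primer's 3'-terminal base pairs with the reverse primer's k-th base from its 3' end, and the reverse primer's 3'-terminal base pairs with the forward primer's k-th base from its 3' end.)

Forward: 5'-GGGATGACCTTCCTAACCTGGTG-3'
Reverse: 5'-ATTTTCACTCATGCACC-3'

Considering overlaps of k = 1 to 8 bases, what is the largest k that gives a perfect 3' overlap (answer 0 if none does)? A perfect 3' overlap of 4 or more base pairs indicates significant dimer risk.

Longest perfect overlap: 4 complementary base pairs; significant dimer risk (threshold 4).

Last 8 bases (5'→3') — forward …ACCTGGTG, reverse …CATGCACC.
Reverse complement of the reverse primer's last 8 bases: GGTGCATG; its first k bases are the reverse complement of the reverse primer's last k bases, so a perfect k-base overlap needs the forward primer's last k bases to equal them.
Comparing (forward last k vs required): k=1: G vs G ✓; k=2: TG vs GG ✗; k=3: GTG vs GGT ✗; k=4: GGTG vs GGTG ✓; k=5: TGGTG vs GGTGC ✗; k=6: CTGGTG vs GGTGCA ✗; k=7: CCTGGTG vs GGTGCAT ✗; k=8: ACCTGGTG vs GGTGCATG ✗.
Perfect overlaps at k = 1, 4; the largest is 4.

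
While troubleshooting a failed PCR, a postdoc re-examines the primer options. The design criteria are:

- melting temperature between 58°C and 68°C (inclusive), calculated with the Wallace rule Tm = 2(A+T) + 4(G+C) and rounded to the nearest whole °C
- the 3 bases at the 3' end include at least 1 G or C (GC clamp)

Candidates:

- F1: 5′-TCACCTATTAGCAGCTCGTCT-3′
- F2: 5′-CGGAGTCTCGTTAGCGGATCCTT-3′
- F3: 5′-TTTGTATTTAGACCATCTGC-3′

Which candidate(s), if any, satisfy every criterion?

F1 (21 nt, A=4 T=7 G=3 C=7): Tm = 2·11 + 4·10 = 62°C ✓; 3' end TCT has 1 G/C ✓ — passes.
F2 (23 nt, A=3 T=7 G=7 C=6): Tm = 2·10 + 4·13 = 72°C, outside 58–68°C ✗; 3' end CTT has 1 G/C ✓ — fails.
F3 (20 nt, A=4 T=9 G=3 C=4): Tm = 2·13 + 4·7 = 54°C, outside 58–68°C ✗; 3' end TGC has 2 G/C ✓ — fails.

F1 only.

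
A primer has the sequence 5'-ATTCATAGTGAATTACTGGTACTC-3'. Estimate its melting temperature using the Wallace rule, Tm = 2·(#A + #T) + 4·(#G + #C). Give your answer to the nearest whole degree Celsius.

64°C

Base counts: A=7, T=9, G=4, C=4 (length 24).
Tm = 2·(7+9) + 4·(4+4) = 2·16 + 4·8 = 32 + 32 = 64°C.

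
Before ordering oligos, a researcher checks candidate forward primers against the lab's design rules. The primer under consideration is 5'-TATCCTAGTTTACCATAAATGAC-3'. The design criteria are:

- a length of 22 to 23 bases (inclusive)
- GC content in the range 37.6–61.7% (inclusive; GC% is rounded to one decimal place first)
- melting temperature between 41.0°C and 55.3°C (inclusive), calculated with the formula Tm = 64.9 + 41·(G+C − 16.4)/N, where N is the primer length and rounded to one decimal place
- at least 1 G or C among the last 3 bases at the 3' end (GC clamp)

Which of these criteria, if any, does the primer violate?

Fails: GC content.

Base counts: A=8, T=8, G=2, C=5 (length 23).
length: length 23 ✓
GC content: GC 7/23 = 30.4%, outside 37.6–61.7% ✗
Tm: Tm = 64.9 + 41·(7 − 16.4)/23 = 48.1°C ✓
GC clamp: 3' end GAC has 2 G/C ✓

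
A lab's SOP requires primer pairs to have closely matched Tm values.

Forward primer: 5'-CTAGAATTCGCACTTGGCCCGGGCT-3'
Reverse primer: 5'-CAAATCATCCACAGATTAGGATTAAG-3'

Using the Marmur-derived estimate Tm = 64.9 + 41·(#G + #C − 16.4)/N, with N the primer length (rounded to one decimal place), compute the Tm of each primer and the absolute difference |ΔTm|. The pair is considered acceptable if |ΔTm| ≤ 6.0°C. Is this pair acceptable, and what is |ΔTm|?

Forward: G+C = 15, N = 25 → Tm = 64.9 + 41·(15 − 16.4)/25 = 62.6°C.
Reverse: G+C = 9, N = 26 → Tm = 64.9 + 41·(9 − 16.4)/26 = 53.2°C.
|ΔTm| = |62.6 − 53.2| = 9.4°C, > 6.0°C.

|ΔTm| = 9.4°C; the pair is not acceptable.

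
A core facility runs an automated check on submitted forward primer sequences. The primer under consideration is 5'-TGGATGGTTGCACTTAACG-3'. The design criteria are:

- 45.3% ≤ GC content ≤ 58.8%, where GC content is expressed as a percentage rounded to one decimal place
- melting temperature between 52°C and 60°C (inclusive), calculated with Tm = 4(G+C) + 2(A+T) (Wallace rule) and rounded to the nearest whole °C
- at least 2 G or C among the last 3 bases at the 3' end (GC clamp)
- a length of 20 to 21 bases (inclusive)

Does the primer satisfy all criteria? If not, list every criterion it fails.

Base counts: A=4, T=6, G=6, C=3 (length 19).
GC content: GC 9/19 = 47.4% ✓
Tm: Tm = 2·10 + 4·9 = 56°C ✓
GC clamp: 3' end ACG has 2 G/C ✓
length: length 19, outside 20–21 ✗

Fails: length.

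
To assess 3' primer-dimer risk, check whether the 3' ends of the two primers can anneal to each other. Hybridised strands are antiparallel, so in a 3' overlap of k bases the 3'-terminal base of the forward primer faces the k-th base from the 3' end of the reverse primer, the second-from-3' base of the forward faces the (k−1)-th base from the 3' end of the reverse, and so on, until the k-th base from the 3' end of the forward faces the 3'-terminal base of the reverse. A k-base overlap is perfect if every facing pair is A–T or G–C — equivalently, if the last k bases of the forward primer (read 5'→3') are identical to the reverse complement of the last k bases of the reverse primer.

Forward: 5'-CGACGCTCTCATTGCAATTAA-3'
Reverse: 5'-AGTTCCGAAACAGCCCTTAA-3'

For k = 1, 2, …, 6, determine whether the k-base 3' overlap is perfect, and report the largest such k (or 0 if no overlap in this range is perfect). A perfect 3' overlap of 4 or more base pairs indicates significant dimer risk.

Longest perfect overlap: 4 complementary base pairs; significant dimer risk (threshold 4).

Last 6 bases (5'→3') — forward …AATTAA, reverse …CCTTAA.
Reverse complement of the reverse primer's last 6 bases: TTAAGG; its first k bases are the reverse complement of the reverse primer's last k bases, so a perfect k-base overlap needs the forward primer's last k bases to equal them.
Comparing (forward last k vs required): k=1: A vs T ✗; k=2: AA vs TT ✗; k=3: TAA vs TTA ✗; k=4: TTAA vs TTAA ✓; k=5: ATTAA vs TTAAG ✗; k=6: AATTAA vs TTAAGG ✗.
Only k = 4 is perfect, so the longest perfect 3' overlap is 4.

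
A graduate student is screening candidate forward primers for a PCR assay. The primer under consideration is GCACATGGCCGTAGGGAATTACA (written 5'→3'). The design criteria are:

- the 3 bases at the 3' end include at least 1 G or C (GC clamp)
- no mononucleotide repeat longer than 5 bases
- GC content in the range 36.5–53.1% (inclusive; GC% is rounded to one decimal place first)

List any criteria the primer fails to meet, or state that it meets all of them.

Base counts: A=7, T=4, G=7, C=5 (length 23).
GC clamp: 3' end ACA has 1 G/C ✓
homopolymer run: longest run = 3 ✓
GC content: GC 12/23 = 52.2% ✓

Meets all criteria.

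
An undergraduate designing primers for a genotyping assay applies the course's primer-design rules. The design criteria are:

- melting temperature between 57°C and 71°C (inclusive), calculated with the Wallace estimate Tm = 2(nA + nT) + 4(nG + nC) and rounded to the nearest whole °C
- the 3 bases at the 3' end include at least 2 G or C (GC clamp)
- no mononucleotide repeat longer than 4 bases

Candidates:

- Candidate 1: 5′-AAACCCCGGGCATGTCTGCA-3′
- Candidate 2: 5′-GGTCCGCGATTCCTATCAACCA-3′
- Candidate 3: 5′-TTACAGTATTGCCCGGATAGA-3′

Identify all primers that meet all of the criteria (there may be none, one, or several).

Candidate 1 and Candidate 2.

Candidate 1 (20 nt, A=5 T=3 G=5 C=7): Tm = 2·8 + 4·12 = 64°C ✓; 3' end GCA has 2 G/C ✓; longest run = 4 ✓ — passes.
Candidate 2 (22 nt, A=5 T=5 G=4 C=8): Tm = 2·10 + 4·12 = 68°C ✓; 3' end CCA has 2 G/C ✓; longest run = 2 ✓ — passes.
Candidate 3 (21 nt, A=6 T=6 G=5 C=4): Tm = 2·12 + 4·9 = 60°C ✓; 3' end AGA has 1 G/C, need ≥2 ✗; longest run = 3 ✓ — fails.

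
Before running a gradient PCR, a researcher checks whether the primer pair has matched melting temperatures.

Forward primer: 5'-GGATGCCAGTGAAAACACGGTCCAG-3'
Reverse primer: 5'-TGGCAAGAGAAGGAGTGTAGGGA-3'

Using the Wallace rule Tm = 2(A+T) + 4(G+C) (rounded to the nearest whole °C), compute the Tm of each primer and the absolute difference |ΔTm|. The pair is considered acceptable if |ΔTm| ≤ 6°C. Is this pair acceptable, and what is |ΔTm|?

|ΔTm| = 8°C; the pair is not acceptable.

Forward: A=8 T=3 G=8 C=6 → Tm = 2·11 + 4·14 = 78°C.
Reverse: A=8 T=3 G=11 C=1 → Tm = 2·11 + 4·12 = 70°C.
|ΔTm| = |78 − 70| = 8°C, > 6°C.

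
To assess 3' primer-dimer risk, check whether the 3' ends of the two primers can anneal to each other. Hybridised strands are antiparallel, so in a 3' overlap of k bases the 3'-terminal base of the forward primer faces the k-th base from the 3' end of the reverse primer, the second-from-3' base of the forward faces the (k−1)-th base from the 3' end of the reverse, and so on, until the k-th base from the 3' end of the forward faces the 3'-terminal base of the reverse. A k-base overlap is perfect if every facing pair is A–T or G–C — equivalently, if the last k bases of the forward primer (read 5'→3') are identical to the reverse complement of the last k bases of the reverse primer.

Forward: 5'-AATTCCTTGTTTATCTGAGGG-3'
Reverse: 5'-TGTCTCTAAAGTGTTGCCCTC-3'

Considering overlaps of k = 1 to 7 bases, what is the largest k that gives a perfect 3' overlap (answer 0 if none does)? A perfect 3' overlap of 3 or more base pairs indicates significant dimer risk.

Longest perfect overlap: 5 complementary base pairs; significant dimer risk (threshold 3).

Last 7 bases (5'→3') — forward …CTGAGGG, reverse …TGCCCTC.
Reverse complement of the reverse primer's last 7 bases: GAGGGCA; its first k bases are the reverse complement of the reverse primer's last k bases, so a perfect k-base overlap needs the forward primer's last k bases to equal them.
Comparing (forward last k vs required): k=1: G vs G ✓; k=2: GG vs GA ✗; k=3: GGG vs GAG ✗; k=4: AGGG vs GAGG ✗; k=5: GAGGG vs GAGGG ✓; k=6: TGAGGG vs GAGGGC ✗; k=7: CTGAGGG vs GAGGGCA ✗.
Perfect overlaps at k = 1, 5; the largest is 5.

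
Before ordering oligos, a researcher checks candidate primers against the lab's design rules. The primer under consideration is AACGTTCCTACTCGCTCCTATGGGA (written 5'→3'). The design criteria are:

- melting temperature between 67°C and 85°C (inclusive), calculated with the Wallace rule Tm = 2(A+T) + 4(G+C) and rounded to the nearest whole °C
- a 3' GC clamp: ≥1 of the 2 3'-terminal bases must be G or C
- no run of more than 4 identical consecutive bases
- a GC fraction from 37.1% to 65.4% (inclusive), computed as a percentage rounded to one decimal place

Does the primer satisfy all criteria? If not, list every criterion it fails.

Base counts: A=5, T=7, G=5, C=8 (length 25).
Tm: Tm = 2·12 + 4·13 = 76°C ✓
GC clamp: 3' end GA has 1 G/C ✓
homopolymer run: longest run = 3 ✓
GC content: GC 13/25 = 52.0% ✓

Meets all criteria.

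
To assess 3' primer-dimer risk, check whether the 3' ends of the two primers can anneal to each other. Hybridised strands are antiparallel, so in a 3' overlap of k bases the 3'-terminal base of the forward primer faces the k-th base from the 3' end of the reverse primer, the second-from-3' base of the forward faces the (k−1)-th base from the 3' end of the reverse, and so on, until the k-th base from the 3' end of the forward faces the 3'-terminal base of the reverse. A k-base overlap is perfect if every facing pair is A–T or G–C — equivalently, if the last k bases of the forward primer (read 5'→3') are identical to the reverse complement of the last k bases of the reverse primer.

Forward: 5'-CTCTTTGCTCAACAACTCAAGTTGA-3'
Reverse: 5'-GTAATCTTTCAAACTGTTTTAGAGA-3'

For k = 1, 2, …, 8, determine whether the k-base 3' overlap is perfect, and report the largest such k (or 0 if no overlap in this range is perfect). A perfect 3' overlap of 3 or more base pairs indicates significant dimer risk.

Last 8 bases (5'→3') — forward …CAAGTTGA, reverse …TTTAGAGA.
Reverse complement of the reverse primer's last 8 bases: TCTCTAAA; its first k bases are the reverse complement of the reverse primer's last k bases, so a perfect k-base overlap needs the forward primer's last k bases to equal them.
Comparing (forward last k vs required): k=1: A vs T ✗; k=2: GA vs TC ✗; k=3: TGA vs TCT ✗; k=4: TTGA vs TCTC ✗; k=5: GTTGA vs TCTCT ✗; k=6: AGTTGA vs TCTCTA ✗; k=7: AAGTTGA vs TCTCTAA ✗; k=8: CAAGTTGA vs TCTCTAAA ✗.
No overlap length from 1 to 8 is perfect, so the longest perfect 3' overlap is 0.

Longest perfect overlap: 0 complementary base pairs; below the dimer-risk threshold (threshold 3).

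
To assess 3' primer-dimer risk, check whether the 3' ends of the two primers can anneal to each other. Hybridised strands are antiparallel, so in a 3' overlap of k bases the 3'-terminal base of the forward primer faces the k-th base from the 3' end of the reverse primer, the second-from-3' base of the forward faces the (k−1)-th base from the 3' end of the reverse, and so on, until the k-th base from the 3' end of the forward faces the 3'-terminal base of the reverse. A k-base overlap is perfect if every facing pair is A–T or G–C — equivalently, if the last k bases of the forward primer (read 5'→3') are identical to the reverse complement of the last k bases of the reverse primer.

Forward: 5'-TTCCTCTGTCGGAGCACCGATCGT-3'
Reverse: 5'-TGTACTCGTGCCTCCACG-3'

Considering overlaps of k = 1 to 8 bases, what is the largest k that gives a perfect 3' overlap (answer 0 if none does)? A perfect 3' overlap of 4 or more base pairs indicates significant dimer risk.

Last 8 bases (5'→3') — forward …CCGATCGT, reverse …CCTCCACG.
Reverse complement of the reverse primer's last 8 bases: CGTGGAGG; its first k bases are the reverse complement of the reverse primer's last k bases, so a perfect k-base overlap needs the forward primer's last k bases to equal them.
Comparing (forward last k vs required): k=1: T vs C ✗; k=2: GT vs CG ✗; k=3: CGT vs CGT ✓; k=4: TCGT vs CGTG ✗; k=5: ATCGT vs CGTGG ✗; k=6: GATCGT vs CGTGGA ✗; k=7: CGATCGT vs CGTGGAG ✗; k=8: CCGATCGT vs CGTGGAGG ✗.
Only k = 3 is perfect, so the longest perfect 3' overlap is 3.

Longest perfect overlap: 3 complementary base pairs; below the dimer-risk threshold (threshold 4).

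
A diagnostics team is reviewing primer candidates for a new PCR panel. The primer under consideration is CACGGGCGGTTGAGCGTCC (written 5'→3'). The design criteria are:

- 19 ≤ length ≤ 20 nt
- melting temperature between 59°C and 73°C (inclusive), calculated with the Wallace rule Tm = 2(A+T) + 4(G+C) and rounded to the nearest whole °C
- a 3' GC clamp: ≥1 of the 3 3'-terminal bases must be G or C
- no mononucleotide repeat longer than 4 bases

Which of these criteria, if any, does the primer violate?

Base counts: A=2, T=3, G=8, C=6 (length 19).
length: length 19 ✓
Tm: Tm = 2·5 + 4·14 = 66°C ✓
GC clamp: 3' end TCC has 2 G/C ✓
homopolymer run: longest run = 3 ✓

Meets all criteria.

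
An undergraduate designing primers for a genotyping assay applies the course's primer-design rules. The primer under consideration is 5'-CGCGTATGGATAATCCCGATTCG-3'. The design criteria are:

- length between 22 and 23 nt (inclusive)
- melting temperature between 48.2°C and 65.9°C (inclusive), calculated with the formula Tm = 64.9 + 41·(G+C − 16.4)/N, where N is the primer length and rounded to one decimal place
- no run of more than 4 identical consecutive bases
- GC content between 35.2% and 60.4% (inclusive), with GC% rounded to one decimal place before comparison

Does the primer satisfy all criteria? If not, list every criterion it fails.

Meets all criteria.

Base counts: A=5, T=6, G=6, C=6 (length 23).
length: length 23 ✓
Tm: Tm = 64.9 + 41·(12 − 16.4)/23 = 57.1°C ✓
homopolymer run: longest run = 3 ✓
GC content: GC 12/23 = 52.2% ✓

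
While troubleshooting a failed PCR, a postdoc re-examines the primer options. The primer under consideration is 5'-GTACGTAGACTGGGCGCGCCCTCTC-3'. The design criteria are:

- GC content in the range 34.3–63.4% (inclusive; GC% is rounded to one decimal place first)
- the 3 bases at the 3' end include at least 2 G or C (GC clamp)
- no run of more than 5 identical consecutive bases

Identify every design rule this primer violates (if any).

Base counts: A=3, T=5, G=8, C=9 (length 25).
GC content: GC 17/25 = 68.0%, outside 34.3–63.4% ✗
GC clamp: 3' end CTC has 2 G/C ✓
homopolymer run: longest run = 3 ✓

Fails: GC content.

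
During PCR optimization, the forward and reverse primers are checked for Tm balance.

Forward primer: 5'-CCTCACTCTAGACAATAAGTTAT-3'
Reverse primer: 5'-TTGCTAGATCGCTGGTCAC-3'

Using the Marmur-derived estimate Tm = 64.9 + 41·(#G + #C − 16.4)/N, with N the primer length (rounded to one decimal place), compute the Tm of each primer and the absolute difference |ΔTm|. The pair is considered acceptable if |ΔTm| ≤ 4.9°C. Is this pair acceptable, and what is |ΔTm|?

Forward: G+C = 8, N = 23 → Tm = 64.9 + 41·(8 − 16.4)/23 = 49.9°C.
Reverse: G+C = 10, N = 19 → Tm = 64.9 + 41·(10 − 16.4)/19 = 51.1°C.
|ΔTm| = |49.9 − 51.1| = 1.2°C, ≤ 4.9°C.

|ΔTm| = 1.2°C; the pair is acceptable.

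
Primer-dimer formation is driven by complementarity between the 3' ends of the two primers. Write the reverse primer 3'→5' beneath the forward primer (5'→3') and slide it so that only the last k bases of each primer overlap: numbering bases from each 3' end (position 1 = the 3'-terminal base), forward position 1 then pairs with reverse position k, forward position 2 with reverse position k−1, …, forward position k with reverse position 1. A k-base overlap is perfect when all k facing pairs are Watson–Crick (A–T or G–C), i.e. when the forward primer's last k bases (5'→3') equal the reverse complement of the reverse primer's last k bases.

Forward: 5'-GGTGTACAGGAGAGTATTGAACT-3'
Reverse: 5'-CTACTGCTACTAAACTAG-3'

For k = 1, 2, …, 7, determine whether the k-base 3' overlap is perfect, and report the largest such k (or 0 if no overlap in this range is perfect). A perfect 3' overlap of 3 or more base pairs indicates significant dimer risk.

Last 7 bases (5'→3') — forward …TTGAACT, reverse …AAACTAG.
Reverse complement of the reverse primer's last 7 bases: CTAGTTT; its first k bases are the reverse complement of the reverse primer's last k bases, so a perfect k-base overlap needs the forward primer's last k bases to equal them.
Comparing (forward last k vs required): k=1: T vs C ✗; k=2: CT vs CT ✓; k=3: ACT vs CTA ✗; k=4: AACT vs CTAG ✗; k=5: GAACT vs CTAGT ✗; k=6: TGAACT vs CTAGTT ✗; k=7: TTGAACT vs CTAGTTT ✗.
Only k = 2 is perfect, so the longest perfect 3' overlap is 2.

Longest perfect overlap: 2 complementary base pairs; below the dimer-risk threshold (threshold 3).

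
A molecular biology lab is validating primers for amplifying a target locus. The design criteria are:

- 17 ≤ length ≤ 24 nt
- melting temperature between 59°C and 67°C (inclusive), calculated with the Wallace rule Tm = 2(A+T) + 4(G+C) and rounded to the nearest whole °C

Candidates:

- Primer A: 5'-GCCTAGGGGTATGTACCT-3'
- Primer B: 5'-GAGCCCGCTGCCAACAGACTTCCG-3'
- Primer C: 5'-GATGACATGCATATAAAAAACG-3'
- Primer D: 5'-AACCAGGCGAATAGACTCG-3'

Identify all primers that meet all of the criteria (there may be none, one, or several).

None of the candidates satisfy all criteria.

Primer A (18 nt, A=3 T=5 G=6 C=4): length 18 ✓; Tm = 2·8 + 4·10 = 56°C, outside 59–67°C ✗ — fails.
Primer B (24 nt, A=5 T=3 G=6 C=10): length 24 ✓; Tm = 2·8 + 4·16 = 80°C, outside 59–67°C ✗ — fails.
Primer C (22 nt, A=11 T=4 G=4 C=3): length 22 ✓; Tm = 2·15 + 4·7 = 58°C, outside 59–67°C ✗ — fails.
Primer D (19 nt, A=7 T=2 G=5 C=5): length 19 ✓; Tm = 2·9 + 4·10 = 58°C, outside 59–67°C ✗ — fails.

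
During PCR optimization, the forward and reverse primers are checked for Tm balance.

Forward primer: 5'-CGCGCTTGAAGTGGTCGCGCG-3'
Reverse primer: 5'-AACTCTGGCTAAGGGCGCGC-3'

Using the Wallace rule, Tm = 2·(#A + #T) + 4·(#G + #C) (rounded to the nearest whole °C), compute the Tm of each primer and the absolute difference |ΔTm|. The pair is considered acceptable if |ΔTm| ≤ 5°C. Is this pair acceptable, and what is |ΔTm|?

Forward: A=2 T=4 G=9 C=6 → Tm = 2·6 + 4·15 = 72°C.
Reverse: A=4 T=3 G=7 C=6 → Tm = 2·7 + 4·13 = 66°C.
|ΔTm| = |72 − 66| = 6°C, > 5°C.

|ΔTm| = 6°C; the pair is not acceptable.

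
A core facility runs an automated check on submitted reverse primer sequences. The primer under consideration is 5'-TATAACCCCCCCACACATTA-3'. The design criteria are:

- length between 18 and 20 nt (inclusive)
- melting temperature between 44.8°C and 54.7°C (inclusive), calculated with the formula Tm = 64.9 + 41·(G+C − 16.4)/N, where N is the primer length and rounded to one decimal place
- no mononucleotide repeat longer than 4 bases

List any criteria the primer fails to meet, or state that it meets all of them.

Base counts: A=7, T=4, G=0, C=9 (length 20).
length: length 20 ✓
Tm: Tm = 64.9 + 41·(9 − 16.4)/20 = 49.7°C ✓
homopolymer run: longest run = 7, exceeds 4 ✗

Fails: homopolymer run.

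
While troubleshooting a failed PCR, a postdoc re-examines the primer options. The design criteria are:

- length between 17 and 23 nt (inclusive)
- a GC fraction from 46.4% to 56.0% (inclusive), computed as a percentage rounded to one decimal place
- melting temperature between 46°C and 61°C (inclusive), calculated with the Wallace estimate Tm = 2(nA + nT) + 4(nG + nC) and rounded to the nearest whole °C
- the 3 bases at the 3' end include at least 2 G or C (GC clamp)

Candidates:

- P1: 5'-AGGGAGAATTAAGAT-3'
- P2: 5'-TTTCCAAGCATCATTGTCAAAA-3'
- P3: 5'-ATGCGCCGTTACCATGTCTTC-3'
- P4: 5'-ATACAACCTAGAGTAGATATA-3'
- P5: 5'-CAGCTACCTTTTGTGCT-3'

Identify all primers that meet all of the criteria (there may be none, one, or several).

P5 only.

P1 (15 nt, A=7 T=3 G=5 C=0): length 15, outside 17–23 ✗; GC 5/15 = 33.3%, outside 46.4–56.0% ✗; Tm = 2·10 + 4·5 = 40°C, outside 46–61°C ✗; 3' end GAT has 1 G/C, need ≥2 ✗ — fails.
P2 (22 nt, A=8 T=7 G=2 C=5): length 22 ✓; GC 7/22 = 31.8%, outside 46.4–56.0% ✗; Tm = 2·15 + 4·7 = 58°C ✓; 3' end AAA has 0 G/C, need ≥2 ✗ — fails.
P3 (21 nt, A=3 T=7 G=4 C=7): length 21 ✓; GC 11/21 = 52.4% ✓; Tm = 2·10 + 4·11 = 64°C, outside 46–61°C ✗; 3' end TTC has 1 G/C, need ≥2 ✗ — fails.
P4 (21 nt, A=10 T=5 G=3 C=3): length 21 ✓; GC 6/21 = 28.6%, outside 46.4–56.0% ✗; Tm = 2·15 + 4·6 = 54°C ✓; 3' end ATA has 0 G/C, need ≥2 ✗ — fails.
P5 (17 nt, A=2 T=7 G=3 C=5): length 17 ✓; GC 8/17 = 47.1% ✓; Tm = 2·9 + 4·8 = 50°C ✓; 3' end GCT has 2 G/C ✓ — passes.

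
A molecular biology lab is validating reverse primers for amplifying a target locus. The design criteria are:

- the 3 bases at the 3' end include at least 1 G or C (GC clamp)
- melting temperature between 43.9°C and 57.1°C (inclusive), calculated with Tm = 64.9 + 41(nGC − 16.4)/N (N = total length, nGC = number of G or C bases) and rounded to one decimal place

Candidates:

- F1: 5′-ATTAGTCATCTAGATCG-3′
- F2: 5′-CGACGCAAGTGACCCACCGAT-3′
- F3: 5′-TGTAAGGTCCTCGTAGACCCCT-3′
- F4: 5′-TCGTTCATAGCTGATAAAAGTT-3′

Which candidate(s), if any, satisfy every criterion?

F3 and F4.

F1 (17 nt, A=5 T=6 G=3 C=3): 3' end TCG has 2 G/C ✓; Tm = 64.9 + 41·(6 − 16.4)/17 = 39.8°C, outside 43.9–57.1°C ✗ — fails.
F2 (21 nt, A=6 T=2 G=5 C=8): 3' end GAT has 1 G/C ✓; Tm = 64.9 + 41·(13 − 16.4)/21 = 58.3°C, outside 43.9–57.1°C ✗ — fails.
F3 (22 nt, A=4 T=6 G=5 C=7): 3' end CCT has 2 G/C ✓; Tm = 64.9 + 41·(12 − 16.4)/22 = 56.7°C ✓ — passes.
F4 (22 nt, A=7 T=8 G=4 C=3): 3' end GTT has 1 G/C ✓; Tm = 64.9 + 41·(7 − 16.4)/22 = 47.4°C ✓ — passes.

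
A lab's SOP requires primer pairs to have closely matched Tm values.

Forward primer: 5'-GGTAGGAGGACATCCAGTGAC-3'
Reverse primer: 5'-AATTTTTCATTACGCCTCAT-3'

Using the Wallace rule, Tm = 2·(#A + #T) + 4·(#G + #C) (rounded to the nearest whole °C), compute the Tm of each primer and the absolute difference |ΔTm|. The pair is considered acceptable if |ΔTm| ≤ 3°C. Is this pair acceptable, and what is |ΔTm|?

Forward: A=6 T=3 G=8 C=4 → Tm = 2·9 + 4·12 = 66°C.
Reverse: A=5 T=9 G=1 C=5 → Tm = 2·14 + 4·6 = 52°C.
|ΔTm| = |66 − 52| = 14°C, > 3°C.

|ΔTm| = 14°C; the pair is not acceptable.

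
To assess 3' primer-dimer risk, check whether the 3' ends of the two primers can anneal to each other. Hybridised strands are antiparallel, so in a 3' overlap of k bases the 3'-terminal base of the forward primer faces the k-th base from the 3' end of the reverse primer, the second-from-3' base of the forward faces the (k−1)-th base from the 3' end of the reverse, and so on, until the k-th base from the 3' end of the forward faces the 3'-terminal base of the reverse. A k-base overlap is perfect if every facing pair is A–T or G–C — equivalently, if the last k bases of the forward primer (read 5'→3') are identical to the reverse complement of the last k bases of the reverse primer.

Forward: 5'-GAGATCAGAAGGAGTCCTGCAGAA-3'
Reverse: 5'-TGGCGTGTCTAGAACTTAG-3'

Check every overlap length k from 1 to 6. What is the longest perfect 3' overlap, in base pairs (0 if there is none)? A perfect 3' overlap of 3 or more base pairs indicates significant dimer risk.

Last 6 bases (5'→3') — forward …GCAGAA, reverse …ACTTAG.
Reverse complement of the reverse primer's last 6 bases: CTAAGT; its first k bases are the reverse complement of the reverse primer's last k bases, so a perfect k-base overlap needs the forward primer's last k bases to equal them.
Comparing (forward last k vs required): k=1: A vs C ✗; k=2: AA vs CT ✗; k=3: GAA vs CTA ✗; k=4: AGAA vs CTAA ✗; k=5: CAGAA vs CTAAG ✗; k=6: GCAGAA vs CTAAGT ✗.
No overlap length from 1 to 6 is perfect, so the longest perfect 3' overlap is 0.

Longest perfect overlap: 0 complementary base pairs; below the dimer-risk threshold (threshold 3).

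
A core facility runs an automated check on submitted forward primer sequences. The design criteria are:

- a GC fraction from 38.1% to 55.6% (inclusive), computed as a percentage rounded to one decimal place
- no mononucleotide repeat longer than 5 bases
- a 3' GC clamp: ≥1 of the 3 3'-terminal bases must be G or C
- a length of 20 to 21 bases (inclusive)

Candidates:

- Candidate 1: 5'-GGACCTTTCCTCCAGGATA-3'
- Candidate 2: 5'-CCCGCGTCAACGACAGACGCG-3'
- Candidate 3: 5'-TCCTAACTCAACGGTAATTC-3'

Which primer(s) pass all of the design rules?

Candidate 3 only.

Candidate 1 (19 nt, A=4 T=5 G=4 C=6): GC 10/19 = 52.6% ✓; longest run = 3 ✓; 3' end ATA has 0 G/C, need ≥1 ✗; length 19, outside 20–21 ✗ — fails.
Candidate 2 (21 nt, A=5 T=1 G=6 C=9): GC 15/21 = 71.4%, outside 38.1–55.6% ✗; longest run = 3 ✓; 3' end GCG has 3 G/C ✓; length 21 ✓ — fails.
Candidate 3 (20 nt, A=6 T=6 G=2 C=6): GC 8/20 = 40.0% ✓; longest run = 2 ✓; 3' end TTC has 1 G/C ✓; length 20 ✓ — passes.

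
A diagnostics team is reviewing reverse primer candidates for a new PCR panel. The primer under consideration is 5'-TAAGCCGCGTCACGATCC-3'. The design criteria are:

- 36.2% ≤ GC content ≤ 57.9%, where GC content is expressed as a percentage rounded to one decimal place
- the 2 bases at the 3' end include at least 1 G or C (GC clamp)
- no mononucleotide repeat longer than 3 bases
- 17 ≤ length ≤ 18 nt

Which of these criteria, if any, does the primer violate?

Base counts: A=4, T=3, G=4, C=7 (length 18).
GC content: GC 11/18 = 61.1%, outside 36.2–57.9% ✗
GC clamp: 3' end CC has 2 G/C ✓
homopolymer run: longest run = 2 ✓
length: length 18 ✓

Fails: GC content.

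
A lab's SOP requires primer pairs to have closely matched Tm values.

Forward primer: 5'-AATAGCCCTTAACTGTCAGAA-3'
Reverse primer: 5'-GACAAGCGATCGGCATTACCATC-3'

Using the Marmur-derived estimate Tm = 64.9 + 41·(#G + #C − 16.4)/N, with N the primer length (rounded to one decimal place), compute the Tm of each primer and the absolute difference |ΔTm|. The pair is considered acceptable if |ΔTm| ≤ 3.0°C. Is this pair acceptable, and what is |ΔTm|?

|ΔTm| = 8.6°C; the pair is not acceptable.

Forward: G+C = 8, N = 21 → Tm = 64.9 + 41·(8 − 16.4)/21 = 48.5°C.
Reverse: G+C = 12, N = 23 → Tm = 64.9 + 41·(12 − 16.4)/23 = 57.1°C.
|ΔTm| = |48.5 − 57.1| = 8.6°C, > 3.0°C.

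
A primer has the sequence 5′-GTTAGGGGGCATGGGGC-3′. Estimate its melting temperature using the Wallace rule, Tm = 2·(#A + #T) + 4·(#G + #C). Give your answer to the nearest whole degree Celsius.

Base counts: A=2, T=3, G=10, C=2 (length 17).
Tm = 2·(2+3) + 4·(10+2) = 2·5 + 4·12 = 10 + 48 = 58°C.

58°C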